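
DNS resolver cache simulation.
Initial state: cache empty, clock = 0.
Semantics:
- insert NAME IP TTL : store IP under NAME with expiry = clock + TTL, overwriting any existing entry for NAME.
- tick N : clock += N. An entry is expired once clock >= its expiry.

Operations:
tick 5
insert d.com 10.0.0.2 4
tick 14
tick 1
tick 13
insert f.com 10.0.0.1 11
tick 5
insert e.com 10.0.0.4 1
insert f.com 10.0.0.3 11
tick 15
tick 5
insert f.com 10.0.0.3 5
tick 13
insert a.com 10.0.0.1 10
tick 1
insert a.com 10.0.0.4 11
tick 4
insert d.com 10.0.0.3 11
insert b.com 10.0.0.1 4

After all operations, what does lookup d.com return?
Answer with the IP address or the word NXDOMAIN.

Op 1: tick 5 -> clock=5.
Op 2: insert d.com -> 10.0.0.2 (expiry=5+4=9). clock=5
Op 3: tick 14 -> clock=19. purged={d.com}
Op 4: tick 1 -> clock=20.
Op 5: tick 13 -> clock=33.
Op 6: insert f.com -> 10.0.0.1 (expiry=33+11=44). clock=33
Op 7: tick 5 -> clock=38.
Op 8: insert e.com -> 10.0.0.4 (expiry=38+1=39). clock=38
Op 9: insert f.com -> 10.0.0.3 (expiry=38+11=49). clock=38
Op 10: tick 15 -> clock=53. purged={e.com,f.com}
Op 11: tick 5 -> clock=58.
Op 12: insert f.com -> 10.0.0.3 (expiry=58+5=63). clock=58
Op 13: tick 13 -> clock=71. purged={f.com}
Op 14: insert a.com -> 10.0.0.1 (expiry=71+10=81). clock=71
Op 15: tick 1 -> clock=72.
Op 16: insert a.com -> 10.0.0.4 (expiry=72+11=83). clock=72
Op 17: tick 4 -> clock=76.
Op 18: insert d.com -> 10.0.0.3 (expiry=76+11=87). clock=76
Op 19: insert b.com -> 10.0.0.1 (expiry=76+4=80). clock=76
lookup d.com: present, ip=10.0.0.3 expiry=87 > clock=76

Answer: 10.0.0.3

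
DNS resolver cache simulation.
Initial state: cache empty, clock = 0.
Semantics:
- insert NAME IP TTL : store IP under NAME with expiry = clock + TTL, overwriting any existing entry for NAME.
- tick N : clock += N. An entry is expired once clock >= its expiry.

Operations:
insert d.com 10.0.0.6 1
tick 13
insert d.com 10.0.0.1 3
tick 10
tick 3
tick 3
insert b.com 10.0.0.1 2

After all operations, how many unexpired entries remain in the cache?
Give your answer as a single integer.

Answer: 1

Derivation:
Op 1: insert d.com -> 10.0.0.6 (expiry=0+1=1). clock=0
Op 2: tick 13 -> clock=13. purged={d.com}
Op 3: insert d.com -> 10.0.0.1 (expiry=13+3=16). clock=13
Op 4: tick 10 -> clock=23. purged={d.com}
Op 5: tick 3 -> clock=26.
Op 6: tick 3 -> clock=29.
Op 7: insert b.com -> 10.0.0.1 (expiry=29+2=31). clock=29
Final cache (unexpired): {b.com} -> size=1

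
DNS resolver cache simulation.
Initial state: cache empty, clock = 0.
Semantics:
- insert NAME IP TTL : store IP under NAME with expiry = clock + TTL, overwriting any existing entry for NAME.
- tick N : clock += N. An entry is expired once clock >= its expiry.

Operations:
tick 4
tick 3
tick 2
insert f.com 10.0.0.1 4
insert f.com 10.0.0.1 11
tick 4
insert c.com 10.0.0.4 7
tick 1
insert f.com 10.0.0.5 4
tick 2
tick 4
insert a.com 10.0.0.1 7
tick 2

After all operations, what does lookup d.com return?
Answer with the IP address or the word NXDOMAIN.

Answer: NXDOMAIN

Derivation:
Op 1: tick 4 -> clock=4.
Op 2: tick 3 -> clock=7.
Op 3: tick 2 -> clock=9.
Op 4: insert f.com -> 10.0.0.1 (expiry=9+4=13). clock=9
Op 5: insert f.com -> 10.0.0.1 (expiry=9+11=20). clock=9
Op 6: tick 4 -> clock=13.
Op 7: insert c.com -> 10.0.0.4 (expiry=13+7=20). clock=13
Op 8: tick 1 -> clock=14.
Op 9: insert f.com -> 10.0.0.5 (expiry=14+4=18). clock=14
Op 10: tick 2 -> clock=16.
Op 11: tick 4 -> clock=20. purged={c.com,f.com}
Op 12: insert a.com -> 10.0.0.1 (expiry=20+7=27). clock=20
Op 13: tick 2 -> clock=22.
lookup d.com: not in cache (expired or never inserted)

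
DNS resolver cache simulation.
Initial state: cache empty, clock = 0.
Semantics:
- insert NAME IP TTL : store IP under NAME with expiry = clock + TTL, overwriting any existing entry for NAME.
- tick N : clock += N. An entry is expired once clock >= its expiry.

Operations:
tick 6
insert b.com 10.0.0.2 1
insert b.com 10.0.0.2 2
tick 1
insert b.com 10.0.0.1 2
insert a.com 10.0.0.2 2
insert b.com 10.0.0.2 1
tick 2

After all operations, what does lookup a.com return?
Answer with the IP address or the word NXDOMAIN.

Answer: NXDOMAIN

Derivation:
Op 1: tick 6 -> clock=6.
Op 2: insert b.com -> 10.0.0.2 (expiry=6+1=7). clock=6
Op 3: insert b.com -> 10.0.0.2 (expiry=6+2=8). clock=6
Op 4: tick 1 -> clock=7.
Op 5: insert b.com -> 10.0.0.1 (expiry=7+2=9). clock=7
Op 6: insert a.com -> 10.0.0.2 (expiry=7+2=9). clock=7
Op 7: insert b.com -> 10.0.0.2 (expiry=7+1=8). clock=7
Op 8: tick 2 -> clock=9. purged={a.com,b.com}
lookup a.com: not in cache (expired or never inserted)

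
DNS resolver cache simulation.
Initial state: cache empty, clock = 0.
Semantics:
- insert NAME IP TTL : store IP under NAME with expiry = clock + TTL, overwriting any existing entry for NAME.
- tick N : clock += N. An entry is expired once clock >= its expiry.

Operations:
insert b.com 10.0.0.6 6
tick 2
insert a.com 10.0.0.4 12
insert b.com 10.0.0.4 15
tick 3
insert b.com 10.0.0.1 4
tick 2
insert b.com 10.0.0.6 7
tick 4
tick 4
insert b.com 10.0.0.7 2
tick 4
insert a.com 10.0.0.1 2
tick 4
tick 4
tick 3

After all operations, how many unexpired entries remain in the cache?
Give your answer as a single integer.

Op 1: insert b.com -> 10.0.0.6 (expiry=0+6=6). clock=0
Op 2: tick 2 -> clock=2.
Op 3: insert a.com -> 10.0.0.4 (expiry=2+12=14). clock=2
Op 4: insert b.com -> 10.0.0.4 (expiry=2+15=17). clock=2
Op 5: tick 3 -> clock=5.
Op 6: insert b.com -> 10.0.0.1 (expiry=5+4=9). clock=5
Op 7: tick 2 -> clock=7.
Op 8: insert b.com -> 10.0.0.6 (expiry=7+7=14). clock=7
Op 9: tick 4 -> clock=11.
Op 10: tick 4 -> clock=15. purged={a.com,b.com}
Op 11: insert b.com -> 10.0.0.7 (expiry=15+2=17). clock=15
Op 12: tick 4 -> clock=19. purged={b.com}
Op 13: insert a.com -> 10.0.0.1 (expiry=19+2=21). clock=19
Op 14: tick 4 -> clock=23. purged={a.com}
Op 15: tick 4 -> clock=27.
Op 16: tick 3 -> clock=30.
Final cache (unexpired): {} -> size=0

Answer: 0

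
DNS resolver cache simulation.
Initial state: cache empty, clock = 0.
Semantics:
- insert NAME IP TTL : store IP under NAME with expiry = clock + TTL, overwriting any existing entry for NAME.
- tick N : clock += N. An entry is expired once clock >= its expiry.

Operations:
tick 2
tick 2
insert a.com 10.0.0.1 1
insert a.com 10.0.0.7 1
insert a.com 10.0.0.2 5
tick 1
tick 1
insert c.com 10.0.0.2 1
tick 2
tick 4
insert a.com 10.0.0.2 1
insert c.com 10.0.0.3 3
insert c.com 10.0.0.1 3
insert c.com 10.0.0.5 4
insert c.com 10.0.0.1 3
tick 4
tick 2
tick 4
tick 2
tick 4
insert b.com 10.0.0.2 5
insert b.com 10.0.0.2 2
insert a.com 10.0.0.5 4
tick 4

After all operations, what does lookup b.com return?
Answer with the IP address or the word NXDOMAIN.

Op 1: tick 2 -> clock=2.
Op 2: tick 2 -> clock=4.
Op 3: insert a.com -> 10.0.0.1 (expiry=4+1=5). clock=4
Op 4: insert a.com -> 10.0.0.7 (expiry=4+1=5). clock=4
Op 5: insert a.com -> 10.0.0.2 (expiry=4+5=9). clock=4
Op 6: tick 1 -> clock=5.
Op 7: tick 1 -> clock=6.
Op 8: insert c.com -> 10.0.0.2 (expiry=6+1=7). clock=6
Op 9: tick 2 -> clock=8. purged={c.com}
Op 10: tick 4 -> clock=12. purged={a.com}
Op 11: insert a.com -> 10.0.0.2 (expiry=12+1=13). clock=12
Op 12: insert c.com -> 10.0.0.3 (expiry=12+3=15). clock=12
Op 13: insert c.com -> 10.0.0.1 (expiry=12+3=15). clock=12
Op 14: insert c.com -> 10.0.0.5 (expiry=12+4=16). clock=12
Op 15: insert c.com -> 10.0.0.1 (expiry=12+3=15). clock=12
Op 16: tick 4 -> clock=16. purged={a.com,c.com}
Op 17: tick 2 -> clock=18.
Op 18: tick 4 -> clock=22.
Op 19: tick 2 -> clock=24.
Op 20: tick 4 -> clock=28.
Op 21: insert b.com -> 10.0.0.2 (expiry=28+5=33). clock=28
Op 22: insert b.com -> 10.0.0.2 (expiry=28+2=30). clock=28
Op 23: insert a.com -> 10.0.0.5 (expiry=28+4=32). clock=28
Op 24: tick 4 -> clock=32. purged={a.com,b.com}
lookup b.com: not in cache (expired or never inserted)

Answer: NXDOMAIN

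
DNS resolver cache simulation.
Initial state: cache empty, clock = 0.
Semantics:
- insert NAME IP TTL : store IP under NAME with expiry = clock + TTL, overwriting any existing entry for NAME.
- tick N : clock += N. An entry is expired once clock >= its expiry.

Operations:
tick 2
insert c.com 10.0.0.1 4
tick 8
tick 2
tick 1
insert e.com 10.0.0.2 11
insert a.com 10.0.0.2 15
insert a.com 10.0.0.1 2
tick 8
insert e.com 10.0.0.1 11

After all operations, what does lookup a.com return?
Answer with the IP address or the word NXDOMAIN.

Op 1: tick 2 -> clock=2.
Op 2: insert c.com -> 10.0.0.1 (expiry=2+4=6). clock=2
Op 3: tick 8 -> clock=10. purged={c.com}
Op 4: tick 2 -> clock=12.
Op 5: tick 1 -> clock=13.
Op 6: insert e.com -> 10.0.0.2 (expiry=13+11=24). clock=13
Op 7: insert a.com -> 10.0.0.2 (expiry=13+15=28). clock=13
Op 8: insert a.com -> 10.0.0.1 (expiry=13+2=15). clock=13
Op 9: tick 8 -> clock=21. purged={a.com}
Op 10: insert e.com -> 10.0.0.1 (expiry=21+11=32). clock=21
lookup a.com: not in cache (expired or never inserted)

Answer: NXDOMAIN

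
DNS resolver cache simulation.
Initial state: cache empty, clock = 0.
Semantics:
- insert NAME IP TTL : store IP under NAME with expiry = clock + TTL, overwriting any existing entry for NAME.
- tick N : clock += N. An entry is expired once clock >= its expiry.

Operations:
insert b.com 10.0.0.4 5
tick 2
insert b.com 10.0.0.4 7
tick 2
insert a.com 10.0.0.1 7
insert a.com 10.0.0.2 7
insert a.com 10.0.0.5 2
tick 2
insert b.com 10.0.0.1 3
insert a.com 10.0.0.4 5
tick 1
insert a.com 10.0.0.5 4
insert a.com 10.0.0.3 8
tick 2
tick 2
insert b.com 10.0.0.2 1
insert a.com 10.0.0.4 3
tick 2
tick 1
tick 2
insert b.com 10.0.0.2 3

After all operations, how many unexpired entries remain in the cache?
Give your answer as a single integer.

Op 1: insert b.com -> 10.0.0.4 (expiry=0+5=5). clock=0
Op 2: tick 2 -> clock=2.
Op 3: insert b.com -> 10.0.0.4 (expiry=2+7=9). clock=2
Op 4: tick 2 -> clock=4.
Op 5: insert a.com -> 10.0.0.1 (expiry=4+7=11). clock=4
Op 6: insert a.com -> 10.0.0.2 (expiry=4+7=11). clock=4
Op 7: insert a.com -> 10.0.0.5 (expiry=4+2=6). clock=4
Op 8: tick 2 -> clock=6. purged={a.com}
Op 9: insert b.com -> 10.0.0.1 (expiry=6+3=9). clock=6
Op 10: insert a.com -> 10.0.0.4 (expiry=6+5=11). clock=6
Op 11: tick 1 -> clock=7.
Op 12: insert a.com -> 10.0.0.5 (expiry=7+4=11). clock=7
Op 13: insert a.com -> 10.0.0.3 (expiry=7+8=15). clock=7
Op 14: tick 2 -> clock=9. purged={b.com}
Op 15: tick 2 -> clock=11.
Op 16: insert b.com -> 10.0.0.2 (expiry=11+1=12). clock=11
Op 17: insert a.com -> 10.0.0.4 (expiry=11+3=14). clock=11
Op 18: tick 2 -> clock=13. purged={b.com}
Op 19: tick 1 -> clock=14. purged={a.com}
Op 20: tick 2 -> clock=16.
Op 21: insert b.com -> 10.0.0.2 (expiry=16+3=19). clock=16
Final cache (unexpired): {b.com} -> size=1

Answer: 1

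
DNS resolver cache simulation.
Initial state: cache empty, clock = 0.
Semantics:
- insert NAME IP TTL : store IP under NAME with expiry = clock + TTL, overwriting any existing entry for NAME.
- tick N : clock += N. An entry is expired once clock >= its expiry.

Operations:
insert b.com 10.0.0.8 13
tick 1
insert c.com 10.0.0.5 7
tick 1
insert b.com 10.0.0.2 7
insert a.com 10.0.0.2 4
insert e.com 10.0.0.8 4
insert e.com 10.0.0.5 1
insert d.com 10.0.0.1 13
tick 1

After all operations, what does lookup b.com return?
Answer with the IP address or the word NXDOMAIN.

Op 1: insert b.com -> 10.0.0.8 (expiry=0+13=13). clock=0
Op 2: tick 1 -> clock=1.
Op 3: insert c.com -> 10.0.0.5 (expiry=1+7=8). clock=1
Op 4: tick 1 -> clock=2.
Op 5: insert b.com -> 10.0.0.2 (expiry=2+7=9). clock=2
Op 6: insert a.com -> 10.0.0.2 (expiry=2+4=6). clock=2
Op 7: insert e.com -> 10.0.0.8 (expiry=2+4=6). clock=2
Op 8: insert e.com -> 10.0.0.5 (expiry=2+1=3). clock=2
Op 9: insert d.com -> 10.0.0.1 (expiry=2+13=15). clock=2
Op 10: tick 1 -> clock=3. purged={e.com}
lookup b.com: present, ip=10.0.0.2 expiry=9 > clock=3

Answer: 10.0.0.2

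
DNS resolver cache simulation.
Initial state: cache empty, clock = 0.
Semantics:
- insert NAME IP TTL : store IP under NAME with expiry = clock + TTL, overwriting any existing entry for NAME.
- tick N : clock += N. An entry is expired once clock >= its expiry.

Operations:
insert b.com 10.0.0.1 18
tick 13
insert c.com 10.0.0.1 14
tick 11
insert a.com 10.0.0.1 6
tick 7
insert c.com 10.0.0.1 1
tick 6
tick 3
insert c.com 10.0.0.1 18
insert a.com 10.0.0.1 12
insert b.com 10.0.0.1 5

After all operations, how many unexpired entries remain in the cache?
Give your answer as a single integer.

Op 1: insert b.com -> 10.0.0.1 (expiry=0+18=18). clock=0
Op 2: tick 13 -> clock=13.
Op 3: insert c.com -> 10.0.0.1 (expiry=13+14=27). clock=13
Op 4: tick 11 -> clock=24. purged={b.com}
Op 5: insert a.com -> 10.0.0.1 (expiry=24+6=30). clock=24
Op 6: tick 7 -> clock=31. purged={a.com,c.com}
Op 7: insert c.com -> 10.0.0.1 (expiry=31+1=32). clock=31
Op 8: tick 6 -> clock=37. purged={c.com}
Op 9: tick 3 -> clock=40.
Op 10: insert c.com -> 10.0.0.1 (expiry=40+18=58). clock=40
Op 11: insert a.com -> 10.0.0.1 (expiry=40+12=52). clock=40
Op 12: insert b.com -> 10.0.0.1 (expiry=40+5=45). clock=40
Final cache (unexpired): {a.com,b.com,c.com} -> size=3

Answer: 3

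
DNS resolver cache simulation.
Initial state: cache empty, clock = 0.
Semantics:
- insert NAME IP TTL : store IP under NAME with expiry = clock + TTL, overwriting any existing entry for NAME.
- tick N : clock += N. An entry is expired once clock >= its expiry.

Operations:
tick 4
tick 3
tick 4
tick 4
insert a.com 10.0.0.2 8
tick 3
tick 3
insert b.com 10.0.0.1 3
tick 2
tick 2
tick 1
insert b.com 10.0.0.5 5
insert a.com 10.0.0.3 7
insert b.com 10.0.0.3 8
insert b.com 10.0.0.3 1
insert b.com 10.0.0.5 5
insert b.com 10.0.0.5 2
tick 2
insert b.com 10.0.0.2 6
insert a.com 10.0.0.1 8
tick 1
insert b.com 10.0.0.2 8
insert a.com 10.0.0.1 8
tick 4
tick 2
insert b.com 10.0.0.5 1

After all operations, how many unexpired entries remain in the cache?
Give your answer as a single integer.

Answer: 2

Derivation:
Op 1: tick 4 -> clock=4.
Op 2: tick 3 -> clock=7.
Op 3: tick 4 -> clock=11.
Op 4: tick 4 -> clock=15.
Op 5: insert a.com -> 10.0.0.2 (expiry=15+8=23). clock=15
Op 6: tick 3 -> clock=18.
Op 7: tick 3 -> clock=21.
Op 8: insert b.com -> 10.0.0.1 (expiry=21+3=24). clock=21
Op 9: tick 2 -> clock=23. purged={a.com}
Op 10: tick 2 -> clock=25. purged={b.com}
Op 11: tick 1 -> clock=26.
Op 12: insert b.com -> 10.0.0.5 (expiry=26+5=31). clock=26
Op 13: insert a.com -> 10.0.0.3 (expiry=26+7=33). clock=26
Op 14: insert b.com -> 10.0.0.3 (expiry=26+8=34). clock=26
Op 15: insert b.com -> 10.0.0.3 (expiry=26+1=27). clock=26
Op 16: insert b.com -> 10.0.0.5 (expiry=26+5=31). clock=26
Op 17: insert b.com -> 10.0.0.5 (expiry=26+2=28). clock=26
Op 18: tick 2 -> clock=28. purged={b.com}
Op 19: insert b.com -> 10.0.0.2 (expiry=28+6=34). clock=28
Op 20: insert a.com -> 10.0.0.1 (expiry=28+8=36). clock=28
Op 21: tick 1 -> clock=29.
Op 22: insert b.com -> 10.0.0.2 (expiry=29+8=37). clock=29
Op 23: insert a.com -> 10.0.0.1 (expiry=29+8=37). clock=29
Op 24: tick 4 -> clock=33.
Op 25: tick 2 -> clock=35.
Op 26: insert b.com -> 10.0.0.5 (expiry=35+1=36). clock=35
Final cache (unexpired): {a.com,b.com} -> size=2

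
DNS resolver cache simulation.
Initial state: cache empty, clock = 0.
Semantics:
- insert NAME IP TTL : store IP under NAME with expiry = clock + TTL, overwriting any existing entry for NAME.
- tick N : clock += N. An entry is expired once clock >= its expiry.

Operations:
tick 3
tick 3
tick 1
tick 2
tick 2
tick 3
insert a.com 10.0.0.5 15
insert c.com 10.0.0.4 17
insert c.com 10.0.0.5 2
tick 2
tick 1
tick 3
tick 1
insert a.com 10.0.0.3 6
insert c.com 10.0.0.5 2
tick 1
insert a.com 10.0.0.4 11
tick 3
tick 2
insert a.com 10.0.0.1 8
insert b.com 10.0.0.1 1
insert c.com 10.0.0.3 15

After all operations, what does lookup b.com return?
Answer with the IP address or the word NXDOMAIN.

Answer: 10.0.0.1

Derivation:
Op 1: tick 3 -> clock=3.
Op 2: tick 3 -> clock=6.
Op 3: tick 1 -> clock=7.
Op 4: tick 2 -> clock=9.
Op 5: tick 2 -> clock=11.
Op 6: tick 3 -> clock=14.
Op 7: insert a.com -> 10.0.0.5 (expiry=14+15=29). clock=14
Op 8: insert c.com -> 10.0.0.4 (expiry=14+17=31). clock=14
Op 9: insert c.com -> 10.0.0.5 (expiry=14+2=16). clock=14
Op 10: tick 2 -> clock=16. purged={c.com}
Op 11: tick 1 -> clock=17.
Op 12: tick 3 -> clock=20.
Op 13: tick 1 -> clock=21.
Op 14: insert a.com -> 10.0.0.3 (expiry=21+6=27). clock=21
Op 15: insert c.com -> 10.0.0.5 (expiry=21+2=23). clock=21
Op 16: tick 1 -> clock=22.
Op 17: insert a.com -> 10.0.0.4 (expiry=22+11=33). clock=22
Op 18: tick 3 -> clock=25. purged={c.com}
Op 19: tick 2 -> clock=27.
Op 20: insert a.com -> 10.0.0.1 (expiry=27+8=35). clock=27
Op 21: insert b.com -> 10.0.0.1 (expiry=27+1=28). clock=27
Op 22: insert c.com -> 10.0.0.3 (expiry=27+15=42). clock=27
lookup b.com: present, ip=10.0.0.1 expiry=28 > clock=27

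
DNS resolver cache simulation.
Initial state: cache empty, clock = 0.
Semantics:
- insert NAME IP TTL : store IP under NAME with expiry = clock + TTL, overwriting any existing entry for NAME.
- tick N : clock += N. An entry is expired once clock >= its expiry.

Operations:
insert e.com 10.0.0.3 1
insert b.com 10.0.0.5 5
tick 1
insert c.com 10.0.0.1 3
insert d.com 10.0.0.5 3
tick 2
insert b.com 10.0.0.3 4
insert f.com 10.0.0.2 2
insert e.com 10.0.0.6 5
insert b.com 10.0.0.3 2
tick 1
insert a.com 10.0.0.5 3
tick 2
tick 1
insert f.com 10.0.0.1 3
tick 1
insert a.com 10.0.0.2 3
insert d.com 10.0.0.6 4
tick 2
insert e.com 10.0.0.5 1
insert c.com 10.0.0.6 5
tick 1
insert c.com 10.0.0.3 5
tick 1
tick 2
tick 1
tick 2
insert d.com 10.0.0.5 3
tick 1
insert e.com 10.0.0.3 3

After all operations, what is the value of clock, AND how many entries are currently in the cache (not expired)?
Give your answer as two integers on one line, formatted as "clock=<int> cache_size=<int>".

Answer: clock=18 cache_size=2

Derivation:
Op 1: insert e.com -> 10.0.0.3 (expiry=0+1=1). clock=0
Op 2: insert b.com -> 10.0.0.5 (expiry=0+5=5). clock=0
Op 3: tick 1 -> clock=1. purged={e.com}
Op 4: insert c.com -> 10.0.0.1 (expiry=1+3=4). clock=1
Op 5: insert d.com -> 10.0.0.5 (expiry=1+3=4). clock=1
Op 6: tick 2 -> clock=3.
Op 7: insert b.com -> 10.0.0.3 (expiry=3+4=7). clock=3
Op 8: insert f.com -> 10.0.0.2 (expiry=3+2=5). clock=3
Op 9: insert e.com -> 10.0.0.6 (expiry=3+5=8). clock=3
Op 10: insert b.com -> 10.0.0.3 (expiry=3+2=5). clock=3
Op 11: tick 1 -> clock=4. purged={c.com,d.com}
Op 12: insert a.com -> 10.0.0.5 (expiry=4+3=7). clock=4
Op 13: tick 2 -> clock=6. purged={b.com,f.com}
Op 14: tick 1 -> clock=7. purged={a.com}
Op 15: insert f.com -> 10.0.0.1 (expiry=7+3=10). clock=7
Op 16: tick 1 -> clock=8. purged={e.com}
Op 17: insert a.com -> 10.0.0.2 (expiry=8+3=11). clock=8
Op 18: insert d.com -> 10.0.0.6 (expiry=8+4=12). clock=8
Op 19: tick 2 -> clock=10. purged={f.com}
Op 20: insert e.com -> 10.0.0.5 (expiry=10+1=11). clock=10
Op 21: insert c.com -> 10.0.0.6 (expiry=10+5=15). clock=10
Op 22: tick 1 -> clock=11. purged={a.com,e.com}
Op 23: insert c.com -> 10.0.0.3 (expiry=11+5=16). clock=11
Op 24: tick 1 -> clock=12. purged={d.com}
Op 25: tick 2 -> clock=14.
Op 26: tick 1 -> clock=15.
Op 27: tick 2 -> clock=17. purged={c.com}
Op 28: insert d.com -> 10.0.0.5 (expiry=17+3=20). clock=17
Op 29: tick 1 -> clock=18.
Op 30: insert e.com -> 10.0.0.3 (expiry=18+3=21). clock=18
Final clock = 18
Final cache (unexpired): {d.com,e.com} -> size=2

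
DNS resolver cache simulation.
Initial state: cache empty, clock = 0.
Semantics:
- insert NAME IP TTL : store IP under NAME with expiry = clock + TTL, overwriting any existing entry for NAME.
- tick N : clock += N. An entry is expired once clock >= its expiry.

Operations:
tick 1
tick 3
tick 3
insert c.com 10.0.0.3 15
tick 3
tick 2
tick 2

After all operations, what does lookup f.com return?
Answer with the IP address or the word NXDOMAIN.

Op 1: tick 1 -> clock=1.
Op 2: tick 3 -> clock=4.
Op 3: tick 3 -> clock=7.
Op 4: insert c.com -> 10.0.0.3 (expiry=7+15=22). clock=7
Op 5: tick 3 -> clock=10.
Op 6: tick 2 -> clock=12.
Op 7: tick 2 -> clock=14.
lookup f.com: not in cache (expired or never inserted)

Answer: NXDOMAIN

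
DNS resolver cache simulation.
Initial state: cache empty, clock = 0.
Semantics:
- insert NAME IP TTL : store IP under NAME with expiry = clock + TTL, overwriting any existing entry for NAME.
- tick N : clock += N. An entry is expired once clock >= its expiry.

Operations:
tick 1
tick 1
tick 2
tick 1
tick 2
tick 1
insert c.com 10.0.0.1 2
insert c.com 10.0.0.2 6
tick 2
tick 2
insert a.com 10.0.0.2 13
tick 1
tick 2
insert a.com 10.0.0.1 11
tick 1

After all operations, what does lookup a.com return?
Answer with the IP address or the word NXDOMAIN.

Answer: 10.0.0.1

Derivation:
Op 1: tick 1 -> clock=1.
Op 2: tick 1 -> clock=2.
Op 3: tick 2 -> clock=4.
Op 4: tick 1 -> clock=5.
Op 5: tick 2 -> clock=7.
Op 6: tick 1 -> clock=8.
Op 7: insert c.com -> 10.0.0.1 (expiry=8+2=10). clock=8
Op 8: insert c.com -> 10.0.0.2 (expiry=8+6=14). clock=8
Op 9: tick 2 -> clock=10.
Op 10: tick 2 -> clock=12.
Op 11: insert a.com -> 10.0.0.2 (expiry=12+13=25). clock=12
Op 12: tick 1 -> clock=13.
Op 13: tick 2 -> clock=15. purged={c.com}
Op 14: insert a.com -> 10.0.0.1 (expiry=15+11=26). clock=15
Op 15: tick 1 -> clock=16.
lookup a.com: present, ip=10.0.0.1 expiry=26 > clock=16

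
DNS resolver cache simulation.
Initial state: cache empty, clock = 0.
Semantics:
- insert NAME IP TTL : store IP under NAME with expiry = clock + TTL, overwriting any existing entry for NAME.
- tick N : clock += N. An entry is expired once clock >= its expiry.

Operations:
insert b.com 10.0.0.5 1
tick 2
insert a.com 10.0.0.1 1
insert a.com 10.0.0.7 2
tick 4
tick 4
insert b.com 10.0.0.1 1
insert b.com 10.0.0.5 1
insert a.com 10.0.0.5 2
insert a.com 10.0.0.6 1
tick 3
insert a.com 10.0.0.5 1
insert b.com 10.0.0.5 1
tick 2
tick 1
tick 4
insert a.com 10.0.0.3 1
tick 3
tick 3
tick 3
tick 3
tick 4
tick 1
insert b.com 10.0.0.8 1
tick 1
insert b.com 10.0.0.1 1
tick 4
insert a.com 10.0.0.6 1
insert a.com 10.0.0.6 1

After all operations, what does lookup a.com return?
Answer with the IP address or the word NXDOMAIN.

Answer: 10.0.0.6

Derivation:
Op 1: insert b.com -> 10.0.0.5 (expiry=0+1=1). clock=0
Op 2: tick 2 -> clock=2. purged={b.com}
Op 3: insert a.com -> 10.0.0.1 (expiry=2+1=3). clock=2
Op 4: insert a.com -> 10.0.0.7 (expiry=2+2=4). clock=2
Op 5: tick 4 -> clock=6. purged={a.com}
Op 6: tick 4 -> clock=10.
Op 7: insert b.com -> 10.0.0.1 (expiry=10+1=11). clock=10
Op 8: insert b.com -> 10.0.0.5 (expiry=10+1=11). clock=10
Op 9: insert a.com -> 10.0.0.5 (expiry=10+2=12). clock=10
Op 10: insert a.com -> 10.0.0.6 (expiry=10+1=11). clock=10
Op 11: tick 3 -> clock=13. purged={a.com,b.com}
Op 12: insert a.com -> 10.0.0.5 (expiry=13+1=14). clock=13
Op 13: insert b.com -> 10.0.0.5 (expiry=13+1=14). clock=13
Op 14: tick 2 -> clock=15. purged={a.com,b.com}
Op 15: tick 1 -> clock=16.
Op 16: tick 4 -> clock=20.
Op 17: insert a.com -> 10.0.0.3 (expiry=20+1=21). clock=20
Op 18: tick 3 -> clock=23. purged={a.com}
Op 19: tick 3 -> clock=26.
Op 20: tick 3 -> clock=29.
Op 21: tick 3 -> clock=32.
Op 22: tick 4 -> clock=36.
Op 23: tick 1 -> clock=37.
Op 24: insert b.com -> 10.0.0.8 (expiry=37+1=38). clock=37
Op 25: tick 1 -> clock=38. purged={b.com}
Op 26: insert b.com -> 10.0.0.1 (expiry=38+1=39). clock=38
Op 27: tick 4 -> clock=42. purged={b.com}
Op 28: insert a.com -> 10.0.0.6 (expiry=42+1=43). clock=42
Op 29: insert a.com -> 10.0.0.6 (expiry=42+1=43). clock=42
lookup a.com: present, ip=10.0.0.6 expiry=43 > clock=42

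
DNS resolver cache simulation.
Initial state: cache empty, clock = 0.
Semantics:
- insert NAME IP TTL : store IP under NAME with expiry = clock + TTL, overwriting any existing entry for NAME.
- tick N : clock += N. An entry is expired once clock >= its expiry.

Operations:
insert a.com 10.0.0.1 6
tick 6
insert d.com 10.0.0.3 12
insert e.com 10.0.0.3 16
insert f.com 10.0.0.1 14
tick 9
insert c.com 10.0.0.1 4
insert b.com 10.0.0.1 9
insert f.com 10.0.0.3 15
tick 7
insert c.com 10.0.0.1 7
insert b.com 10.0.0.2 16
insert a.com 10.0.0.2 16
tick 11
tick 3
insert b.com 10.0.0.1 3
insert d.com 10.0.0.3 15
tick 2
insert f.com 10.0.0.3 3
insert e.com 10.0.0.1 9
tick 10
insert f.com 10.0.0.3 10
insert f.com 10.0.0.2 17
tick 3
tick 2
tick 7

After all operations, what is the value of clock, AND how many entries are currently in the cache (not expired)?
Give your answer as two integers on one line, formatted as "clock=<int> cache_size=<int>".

Op 1: insert a.com -> 10.0.0.1 (expiry=0+6=6). clock=0
Op 2: tick 6 -> clock=6. purged={a.com}
Op 3: insert d.com -> 10.0.0.3 (expiry=6+12=18). clock=6
Op 4: insert e.com -> 10.0.0.3 (expiry=6+16=22). clock=6
Op 5: insert f.com -> 10.0.0.1 (expiry=6+14=20). clock=6
Op 6: tick 9 -> clock=15.
Op 7: insert c.com -> 10.0.0.1 (expiry=15+4=19). clock=15
Op 8: insert b.com -> 10.0.0.1 (expiry=15+9=24). clock=15
Op 9: insert f.com -> 10.0.0.3 (expiry=15+15=30). clock=15
Op 10: tick 7 -> clock=22. purged={c.com,d.com,e.com}
Op 11: insert c.com -> 10.0.0.1 (expiry=22+7=29). clock=22
Op 12: insert b.com -> 10.0.0.2 (expiry=22+16=38). clock=22
Op 13: insert a.com -> 10.0.0.2 (expiry=22+16=38). clock=22
Op 14: tick 11 -> clock=33. purged={c.com,f.com}
Op 15: tick 3 -> clock=36.
Op 16: insert b.com -> 10.0.0.1 (expiry=36+3=39). clock=36
Op 17: insert d.com -> 10.0.0.3 (expiry=36+15=51). clock=36
Op 18: tick 2 -> clock=38. purged={a.com}
Op 19: insert f.com -> 10.0.0.3 (expiry=38+3=41). clock=38
Op 20: insert e.com -> 10.0.0.1 (expiry=38+9=47). clock=38
Op 21: tick 10 -> clock=48. purged={b.com,e.com,f.com}
Op 22: insert f.com -> 10.0.0.3 (expiry=48+10=58). clock=48
Op 23: insert f.com -> 10.0.0.2 (expiry=48+17=65). clock=48
Op 24: tick 3 -> clock=51. purged={d.com}
Op 25: tick 2 -> clock=53.
Op 26: tick 7 -> clock=60.
Final clock = 60
Final cache (unexpired): {f.com} -> size=1

Answer: clock=60 cache_size=1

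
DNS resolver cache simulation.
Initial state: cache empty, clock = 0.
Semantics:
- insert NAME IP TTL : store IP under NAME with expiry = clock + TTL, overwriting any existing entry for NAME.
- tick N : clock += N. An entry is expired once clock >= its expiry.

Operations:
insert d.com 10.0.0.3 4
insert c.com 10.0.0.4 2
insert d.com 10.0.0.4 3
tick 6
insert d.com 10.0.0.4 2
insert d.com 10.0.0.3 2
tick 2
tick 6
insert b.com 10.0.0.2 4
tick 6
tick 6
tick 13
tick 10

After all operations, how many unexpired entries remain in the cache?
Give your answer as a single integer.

Answer: 0

Derivation:
Op 1: insert d.com -> 10.0.0.3 (expiry=0+4=4). clock=0
Op 2: insert c.com -> 10.0.0.4 (expiry=0+2=2). clock=0
Op 3: insert d.com -> 10.0.0.4 (expiry=0+3=3). clock=0
Op 4: tick 6 -> clock=6. purged={c.com,d.com}
Op 5: insert d.com -> 10.0.0.4 (expiry=6+2=8). clock=6
Op 6: insert d.com -> 10.0.0.3 (expiry=6+2=8). clock=6
Op 7: tick 2 -> clock=8. purged={d.com}
Op 8: tick 6 -> clock=14.
Op 9: insert b.com -> 10.0.0.2 (expiry=14+4=18). clock=14
Op 10: tick 6 -> clock=20. purged={b.com}
Op 11: tick 6 -> clock=26.
Op 12: tick 13 -> clock=39.
Op 13: tick 10 -> clock=49.
Final cache (unexpired): {} -> size=0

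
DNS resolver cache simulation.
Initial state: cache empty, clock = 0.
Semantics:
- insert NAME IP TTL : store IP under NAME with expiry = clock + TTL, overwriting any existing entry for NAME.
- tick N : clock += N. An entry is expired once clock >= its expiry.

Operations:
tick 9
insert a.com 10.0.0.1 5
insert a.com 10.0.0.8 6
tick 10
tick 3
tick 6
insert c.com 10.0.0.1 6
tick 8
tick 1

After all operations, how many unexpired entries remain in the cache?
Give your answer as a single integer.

Answer: 0

Derivation:
Op 1: tick 9 -> clock=9.
Op 2: insert a.com -> 10.0.0.1 (expiry=9+5=14). clock=9
Op 3: insert a.com -> 10.0.0.8 (expiry=9+6=15). clock=9
Op 4: tick 10 -> clock=19. purged={a.com}
Op 5: tick 3 -> clock=22.
Op 6: tick 6 -> clock=28.
Op 7: insert c.com -> 10.0.0.1 (expiry=28+6=34). clock=28
Op 8: tick 8 -> clock=36. purged={c.com}
Op 9: tick 1 -> clock=37.
Final cache (unexpired): {} -> size=0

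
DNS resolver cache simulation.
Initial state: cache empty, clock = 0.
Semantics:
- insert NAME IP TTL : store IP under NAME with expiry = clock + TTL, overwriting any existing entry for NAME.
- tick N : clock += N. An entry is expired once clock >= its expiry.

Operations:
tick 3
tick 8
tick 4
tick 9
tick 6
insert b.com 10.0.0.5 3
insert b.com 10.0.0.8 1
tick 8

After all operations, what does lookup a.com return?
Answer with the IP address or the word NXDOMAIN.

Op 1: tick 3 -> clock=3.
Op 2: tick 8 -> clock=11.
Op 3: tick 4 -> clock=15.
Op 4: tick 9 -> clock=24.
Op 5: tick 6 -> clock=30.
Op 6: insert b.com -> 10.0.0.5 (expiry=30+3=33). clock=30
Op 7: insert b.com -> 10.0.0.8 (expiry=30+1=31). clock=30
Op 8: tick 8 -> clock=38. purged={b.com}
lookup a.com: not in cache (expired or never inserted)

Answer: NXDOMAIN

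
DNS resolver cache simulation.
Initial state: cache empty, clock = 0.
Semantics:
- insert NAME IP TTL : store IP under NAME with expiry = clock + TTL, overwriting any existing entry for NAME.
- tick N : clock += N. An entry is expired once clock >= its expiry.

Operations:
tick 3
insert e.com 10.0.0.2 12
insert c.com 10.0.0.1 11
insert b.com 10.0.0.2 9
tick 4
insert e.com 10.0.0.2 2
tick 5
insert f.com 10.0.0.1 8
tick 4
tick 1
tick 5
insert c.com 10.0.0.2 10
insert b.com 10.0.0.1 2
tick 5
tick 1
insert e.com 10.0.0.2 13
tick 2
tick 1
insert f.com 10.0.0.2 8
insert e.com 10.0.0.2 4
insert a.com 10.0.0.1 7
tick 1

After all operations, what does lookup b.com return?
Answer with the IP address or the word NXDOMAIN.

Op 1: tick 3 -> clock=3.
Op 2: insert e.com -> 10.0.0.2 (expiry=3+12=15). clock=3
Op 3: insert c.com -> 10.0.0.1 (expiry=3+11=14). clock=3
Op 4: insert b.com -> 10.0.0.2 (expiry=3+9=12). clock=3
Op 5: tick 4 -> clock=7.
Op 6: insert e.com -> 10.0.0.2 (expiry=7+2=9). clock=7
Op 7: tick 5 -> clock=12. purged={b.com,e.com}
Op 8: insert f.com -> 10.0.0.1 (expiry=12+8=20). clock=12
Op 9: tick 4 -> clock=16. purged={c.com}
Op 10: tick 1 -> clock=17.
Op 11: tick 5 -> clock=22. purged={f.com}
Op 12: insert c.com -> 10.0.0.2 (expiry=22+10=32). clock=22
Op 13: insert b.com -> 10.0.0.1 (expiry=22+2=24). clock=22
Op 14: tick 5 -> clock=27. purged={b.com}
Op 15: tick 1 -> clock=28.
Op 16: insert e.com -> 10.0.0.2 (expiry=28+13=41). clock=28
Op 17: tick 2 -> clock=30.
Op 18: tick 1 -> clock=31.
Op 19: insert f.com -> 10.0.0.2 (expiry=31+8=39). clock=31
Op 20: insert e.com -> 10.0.0.2 (expiry=31+4=35). clock=31
Op 21: insert a.com -> 10.0.0.1 (expiry=31+7=38). clock=31
Op 22: tick 1 -> clock=32. purged={c.com}
lookup b.com: not in cache (expired or never inserted)

Answer: NXDOMAIN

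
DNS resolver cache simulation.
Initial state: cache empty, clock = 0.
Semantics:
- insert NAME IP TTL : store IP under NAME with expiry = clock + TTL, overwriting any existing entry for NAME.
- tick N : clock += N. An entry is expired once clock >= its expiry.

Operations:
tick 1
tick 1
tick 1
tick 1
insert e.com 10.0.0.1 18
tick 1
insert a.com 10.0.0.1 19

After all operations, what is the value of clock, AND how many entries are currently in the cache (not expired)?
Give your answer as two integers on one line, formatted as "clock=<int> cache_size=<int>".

Op 1: tick 1 -> clock=1.
Op 2: tick 1 -> clock=2.
Op 3: tick 1 -> clock=3.
Op 4: tick 1 -> clock=4.
Op 5: insert e.com -> 10.0.0.1 (expiry=4+18=22). clock=4
Op 6: tick 1 -> clock=5.
Op 7: insert a.com -> 10.0.0.1 (expiry=5+19=24). clock=5
Final clock = 5
Final cache (unexpired): {a.com,e.com} -> size=2

Answer: clock=5 cache_size=2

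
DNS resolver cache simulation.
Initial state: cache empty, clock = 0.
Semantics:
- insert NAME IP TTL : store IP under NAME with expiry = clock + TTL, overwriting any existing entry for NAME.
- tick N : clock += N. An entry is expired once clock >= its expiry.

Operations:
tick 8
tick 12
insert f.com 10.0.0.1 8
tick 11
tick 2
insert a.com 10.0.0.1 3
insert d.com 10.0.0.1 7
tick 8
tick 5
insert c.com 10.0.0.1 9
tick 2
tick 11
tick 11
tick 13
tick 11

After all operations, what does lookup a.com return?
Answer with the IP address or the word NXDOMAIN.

Answer: NXDOMAIN

Derivation:
Op 1: tick 8 -> clock=8.
Op 2: tick 12 -> clock=20.
Op 3: insert f.com -> 10.0.0.1 (expiry=20+8=28). clock=20
Op 4: tick 11 -> clock=31. purged={f.com}
Op 5: tick 2 -> clock=33.
Op 6: insert a.com -> 10.0.0.1 (expiry=33+3=36). clock=33
Op 7: insert d.com -> 10.0.0.1 (expiry=33+7=40). clock=33
Op 8: tick 8 -> clock=41. purged={a.com,d.com}
Op 9: tick 5 -> clock=46.
Op 10: insert c.com -> 10.0.0.1 (expiry=46+9=55). clock=46
Op 11: tick 2 -> clock=48.
Op 12: tick 11 -> clock=59. purged={c.com}
Op 13: tick 11 -> clock=70.
Op 14: tick 13 -> clock=83.
Op 15: tick 11 -> clock=94.
lookup a.com: not in cache (expired or never inserted)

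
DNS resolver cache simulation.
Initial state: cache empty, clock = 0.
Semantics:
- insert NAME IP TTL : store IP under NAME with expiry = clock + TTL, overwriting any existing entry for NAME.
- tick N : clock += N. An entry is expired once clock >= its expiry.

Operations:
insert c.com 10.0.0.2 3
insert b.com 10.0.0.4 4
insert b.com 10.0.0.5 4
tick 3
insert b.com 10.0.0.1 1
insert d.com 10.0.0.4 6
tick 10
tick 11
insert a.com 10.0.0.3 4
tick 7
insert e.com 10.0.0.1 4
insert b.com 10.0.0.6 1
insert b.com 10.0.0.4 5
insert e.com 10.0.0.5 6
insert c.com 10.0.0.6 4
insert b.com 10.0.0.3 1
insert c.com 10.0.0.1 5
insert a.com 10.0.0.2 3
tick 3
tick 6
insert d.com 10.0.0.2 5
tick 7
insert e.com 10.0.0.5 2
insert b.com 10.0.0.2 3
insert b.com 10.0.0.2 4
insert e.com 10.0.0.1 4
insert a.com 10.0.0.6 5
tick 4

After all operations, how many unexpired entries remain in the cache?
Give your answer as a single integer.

Answer: 1

Derivation:
Op 1: insert c.com -> 10.0.0.2 (expiry=0+3=3). clock=0
Op 2: insert b.com -> 10.0.0.4 (expiry=0+4=4). clock=0
Op 3: insert b.com -> 10.0.0.5 (expiry=0+4=4). clock=0
Op 4: tick 3 -> clock=3. purged={c.com}
Op 5: insert b.com -> 10.0.0.1 (expiry=3+1=4). clock=3
Op 6: insert d.com -> 10.0.0.4 (expiry=3+6=9). clock=3
Op 7: tick 10 -> clock=13. purged={b.com,d.com}
Op 8: tick 11 -> clock=24.
Op 9: insert a.com -> 10.0.0.3 (expiry=24+4=28). clock=24
Op 10: tick 7 -> clock=31. purged={a.com}
Op 11: insert e.com -> 10.0.0.1 (expiry=31+4=35). clock=31
Op 12: insert b.com -> 10.0.0.6 (expiry=31+1=32). clock=31
Op 13: insert b.com -> 10.0.0.4 (expiry=31+5=36). clock=31
Op 14: insert e.com -> 10.0.0.5 (expiry=31+6=37). clock=31
Op 15: insert c.com -> 10.0.0.6 (expiry=31+4=35). clock=31
Op 16: insert b.com -> 10.0.0.3 (expiry=31+1=32). clock=31
Op 17: insert c.com -> 10.0.0.1 (expiry=31+5=36). clock=31
Op 18: insert a.com -> 10.0.0.2 (expiry=31+3=34). clock=31
Op 19: tick 3 -> clock=34. purged={a.com,b.com}
Op 20: tick 6 -> clock=40. purged={c.com,e.com}
Op 21: insert d.com -> 10.0.0.2 (expiry=40+5=45). clock=40
Op 22: tick 7 -> clock=47. purged={d.com}
Op 23: insert e.com -> 10.0.0.5 (expiry=47+2=49). clock=47
Op 24: insert b.com -> 10.0.0.2 (expiry=47+3=50). clock=47
Op 25: insert b.com -> 10.0.0.2 (expiry=47+4=51). clock=47
Op 26: insert e.com -> 10.0.0.1 (expiry=47+4=51). clock=47
Op 27: insert a.com -> 10.0.0.6 (expiry=47+5=52). clock=47
Op 28: tick 4 -> clock=51. purged={b.com,e.com}
Final cache (unexpired): {a.com} -> size=1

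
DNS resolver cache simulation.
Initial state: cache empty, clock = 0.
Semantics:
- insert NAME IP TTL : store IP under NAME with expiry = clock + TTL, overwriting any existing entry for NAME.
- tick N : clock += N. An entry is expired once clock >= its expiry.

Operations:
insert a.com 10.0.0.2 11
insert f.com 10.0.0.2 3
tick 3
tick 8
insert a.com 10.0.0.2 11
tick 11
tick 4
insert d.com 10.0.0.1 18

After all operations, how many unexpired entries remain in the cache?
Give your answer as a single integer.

Answer: 1

Derivation:
Op 1: insert a.com -> 10.0.0.2 (expiry=0+11=11). clock=0
Op 2: insert f.com -> 10.0.0.2 (expiry=0+3=3). clock=0
Op 3: tick 3 -> clock=3. purged={f.com}
Op 4: tick 8 -> clock=11. purged={a.com}
Op 5: insert a.com -> 10.0.0.2 (expiry=11+11=22). clock=11
Op 6: tick 11 -> clock=22. purged={a.com}
Op 7: tick 4 -> clock=26.
Op 8: insert d.com -> 10.0.0.1 (expiry=26+18=44). clock=26
Final cache (unexpired): {d.com} -> size=1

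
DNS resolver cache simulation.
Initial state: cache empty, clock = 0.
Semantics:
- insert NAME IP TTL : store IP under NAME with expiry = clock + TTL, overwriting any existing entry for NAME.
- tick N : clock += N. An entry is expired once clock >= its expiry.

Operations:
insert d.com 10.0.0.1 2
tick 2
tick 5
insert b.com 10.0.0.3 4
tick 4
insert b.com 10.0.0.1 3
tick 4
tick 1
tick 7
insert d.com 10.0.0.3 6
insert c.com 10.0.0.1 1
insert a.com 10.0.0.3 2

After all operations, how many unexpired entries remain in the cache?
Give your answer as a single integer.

Op 1: insert d.com -> 10.0.0.1 (expiry=0+2=2). clock=0
Op 2: tick 2 -> clock=2. purged={d.com}
Op 3: tick 5 -> clock=7.
Op 4: insert b.com -> 10.0.0.3 (expiry=7+4=11). clock=7
Op 5: tick 4 -> clock=11. purged={b.com}
Op 6: insert b.com -> 10.0.0.1 (expiry=11+3=14). clock=11
Op 7: tick 4 -> clock=15. purged={b.com}
Op 8: tick 1 -> clock=16.
Op 9: tick 7 -> clock=23.
Op 10: insert d.com -> 10.0.0.3 (expiry=23+6=29). clock=23
Op 11: insert c.com -> 10.0.0.1 (expiry=23+1=24). clock=23
Op 12: insert a.com -> 10.0.0.3 (expiry=23+2=25). clock=23
Final cache (unexpired): {a.com,c.com,d.com} -> size=3

Answer: 3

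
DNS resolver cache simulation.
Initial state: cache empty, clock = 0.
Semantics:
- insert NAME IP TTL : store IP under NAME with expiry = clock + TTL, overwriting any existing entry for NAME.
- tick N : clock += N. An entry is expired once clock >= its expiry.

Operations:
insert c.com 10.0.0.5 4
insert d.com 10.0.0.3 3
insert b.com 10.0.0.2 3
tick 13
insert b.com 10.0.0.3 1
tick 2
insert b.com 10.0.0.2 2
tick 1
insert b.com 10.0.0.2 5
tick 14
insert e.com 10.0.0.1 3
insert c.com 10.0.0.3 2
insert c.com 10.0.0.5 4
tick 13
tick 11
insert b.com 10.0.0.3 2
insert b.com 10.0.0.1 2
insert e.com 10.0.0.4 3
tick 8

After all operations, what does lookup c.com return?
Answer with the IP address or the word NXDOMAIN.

Answer: NXDOMAIN

Derivation:
Op 1: insert c.com -> 10.0.0.5 (expiry=0+4=4). clock=0
Op 2: insert d.com -> 10.0.0.3 (expiry=0+3=3). clock=0
Op 3: insert b.com -> 10.0.0.2 (expiry=0+3=3). clock=0
Op 4: tick 13 -> clock=13. purged={b.com,c.com,d.com}
Op 5: insert b.com -> 10.0.0.3 (expiry=13+1=14). clock=13
Op 6: tick 2 -> clock=15. purged={b.com}
Op 7: insert b.com -> 10.0.0.2 (expiry=15+2=17). clock=15
Op 8: tick 1 -> clock=16.
Op 9: insert b.com -> 10.0.0.2 (expiry=16+5=21). clock=16
Op 10: tick 14 -> clock=30. purged={b.com}
Op 11: insert e.com -> 10.0.0.1 (expiry=30+3=33). clock=30
Op 12: insert c.com -> 10.0.0.3 (expiry=30+2=32). clock=30
Op 13: insert c.com -> 10.0.0.5 (expiry=30+4=34). clock=30
Op 14: tick 13 -> clock=43. purged={c.com,e.com}
Op 15: tick 11 -> clock=54.
Op 16: insert b.com -> 10.0.0.3 (expiry=54+2=56). clock=54
Op 17: insert b.com -> 10.0.0.1 (expiry=54+2=56). clock=54
Op 18: insert e.com -> 10.0.0.4 (expiry=54+3=57). clock=54
Op 19: tick 8 -> clock=62. purged={b.com,e.com}
lookup c.com: not in cache (expired or never inserted)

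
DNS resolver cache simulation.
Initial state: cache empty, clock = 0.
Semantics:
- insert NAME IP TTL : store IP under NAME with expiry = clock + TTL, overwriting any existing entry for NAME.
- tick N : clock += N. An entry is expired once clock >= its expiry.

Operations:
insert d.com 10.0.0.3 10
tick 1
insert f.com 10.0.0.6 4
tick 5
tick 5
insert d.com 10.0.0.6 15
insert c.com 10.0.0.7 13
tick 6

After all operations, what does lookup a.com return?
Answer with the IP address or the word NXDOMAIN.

Op 1: insert d.com -> 10.0.0.3 (expiry=0+10=10). clock=0
Op 2: tick 1 -> clock=1.
Op 3: insert f.com -> 10.0.0.6 (expiry=1+4=5). clock=1
Op 4: tick 5 -> clock=6. purged={f.com}
Op 5: tick 5 -> clock=11. purged={d.com}
Op 6: insert d.com -> 10.0.0.6 (expiry=11+15=26). clock=11
Op 7: insert c.com -> 10.0.0.7 (expiry=11+13=24). clock=11
Op 8: tick 6 -> clock=17.
lookup a.com: not in cache (expired or never inserted)

Answer: NXDOMAIN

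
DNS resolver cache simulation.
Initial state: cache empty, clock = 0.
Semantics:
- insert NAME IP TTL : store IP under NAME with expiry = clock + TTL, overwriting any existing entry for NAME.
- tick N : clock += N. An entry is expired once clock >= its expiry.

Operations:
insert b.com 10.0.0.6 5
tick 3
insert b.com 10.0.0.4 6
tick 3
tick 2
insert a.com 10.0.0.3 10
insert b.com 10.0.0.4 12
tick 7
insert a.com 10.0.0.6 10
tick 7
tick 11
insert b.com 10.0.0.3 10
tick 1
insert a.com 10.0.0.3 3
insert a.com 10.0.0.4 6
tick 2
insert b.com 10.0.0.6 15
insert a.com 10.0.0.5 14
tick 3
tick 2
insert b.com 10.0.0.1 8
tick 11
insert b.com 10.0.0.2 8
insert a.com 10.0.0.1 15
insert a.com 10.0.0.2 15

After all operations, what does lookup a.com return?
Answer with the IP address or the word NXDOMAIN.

Answer: 10.0.0.2

Derivation:
Op 1: insert b.com -> 10.0.0.6 (expiry=0+5=5). clock=0
Op 2: tick 3 -> clock=3.
Op 3: insert b.com -> 10.0.0.4 (expiry=3+6=9). clock=3
Op 4: tick 3 -> clock=6.
Op 5: tick 2 -> clock=8.
Op 6: insert a.com -> 10.0.0.3 (expiry=8+10=18). clock=8
Op 7: insert b.com -> 10.0.0.4 (expiry=8+12=20). clock=8
Op 8: tick 7 -> clock=15.
Op 9: insert a.com -> 10.0.0.6 (expiry=15+10=25). clock=15
Op 10: tick 7 -> clock=22. purged={b.com}
Op 11: tick 11 -> clock=33. purged={a.com}
Op 12: insert b.com -> 10.0.0.3 (expiry=33+10=43). clock=33
Op 13: tick 1 -> clock=34.
Op 14: insert a.com -> 10.0.0.3 (expiry=34+3=37). clock=34
Op 15: insert a.com -> 10.0.0.4 (expiry=34+6=40). clock=34
Op 16: tick 2 -> clock=36.
Op 17: insert b.com -> 10.0.0.6 (expiry=36+15=51). clock=36
Op 18: insert a.com -> 10.0.0.5 (expiry=36+14=50). clock=36
Op 19: tick 3 -> clock=39.
Op 20: tick 2 -> clock=41.
Op 21: insert b.com -> 10.0.0.1 (expiry=41+8=49). clock=41
Op 22: tick 11 -> clock=52. purged={a.com,b.com}
Op 23: insert b.com -> 10.0.0.2 (expiry=52+8=60). clock=52
Op 24: insert a.com -> 10.0.0.1 (expiry=52+15=67). clock=52
Op 25: insert a.com -> 10.0.0.2 (expiry=52+15=67). clock=52
lookup a.com: present, ip=10.0.0.2 expiry=67 > clock=52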